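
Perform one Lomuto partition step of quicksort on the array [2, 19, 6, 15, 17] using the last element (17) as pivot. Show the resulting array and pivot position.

Lomuto partition with pivot = 17:

Initial array: [2, 19, 6, 15, 17]

arr[0]=2 <= 17: swap with position 0, array becomes [2, 19, 6, 15, 17]
arr[1]=19 > 17: no swap
arr[2]=6 <= 17: swap with position 1, array becomes [2, 6, 19, 15, 17]
arr[3]=15 <= 17: swap with position 2, array becomes [2, 6, 15, 19, 17]

Place pivot at position 3: [2, 6, 15, 17, 19]
Pivot position: 3

After partitioning with pivot 17, the array becomes [2, 6, 15, 17, 19]. The pivot is placed at index 3. All elements to the left of the pivot are <= 17, and all elements to the right are > 17.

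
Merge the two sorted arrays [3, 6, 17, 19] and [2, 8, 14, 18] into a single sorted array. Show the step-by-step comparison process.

Merging process:

Compare 3 vs 2: take 2 from right. Merged: [2]
Compare 3 vs 8: take 3 from left. Merged: [2, 3]
Compare 6 vs 8: take 6 from left. Merged: [2, 3, 6]
Compare 17 vs 8: take 8 from right. Merged: [2, 3, 6, 8]
Compare 17 vs 14: take 14 from right. Merged: [2, 3, 6, 8, 14]
Compare 17 vs 18: take 17 from left. Merged: [2, 3, 6, 8, 14, 17]
Compare 19 vs 18: take 18 from right. Merged: [2, 3, 6, 8, 14, 17, 18]
Append remaining from left: [19]. Merged: [2, 3, 6, 8, 14, 17, 18, 19]

Final merged array: [2, 3, 6, 8, 14, 17, 18, 19]
Total comparisons: 7

The merged array is [2, 3, 6, 8, 14, 17, 18, 19], requiring 7 comparisons. The merge step runs in O(n) time where n is the total number of elements.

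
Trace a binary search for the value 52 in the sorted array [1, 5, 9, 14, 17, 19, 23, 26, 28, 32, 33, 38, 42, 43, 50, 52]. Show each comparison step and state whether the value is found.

Binary search for 52 in [1, 5, 9, 14, 17, 19, 23, 26, 28, 32, 33, 38, 42, 43, 50, 52]:

lo=0, hi=15, mid=7, arr[mid]=26 -> 26 < 52, search right half
lo=8, hi=15, mid=11, arr[mid]=38 -> 38 < 52, search right half
lo=12, hi=15, mid=13, arr[mid]=43 -> 43 < 52, search right half
lo=14, hi=15, mid=14, arr[mid]=50 -> 50 < 52, search right half
lo=15, hi=15, mid=15, arr[mid]=52 -> Found target at index 15!

Binary search finds 52 at index 15 after 5 comparisons. The search repeatedly halves the search space by comparing with the middle element.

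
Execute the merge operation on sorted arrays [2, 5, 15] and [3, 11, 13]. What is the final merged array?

Merging process:

Compare 2 vs 3: take 2 from left. Merged: [2]
Compare 5 vs 3: take 3 from right. Merged: [2, 3]
Compare 5 vs 11: take 5 from left. Merged: [2, 3, 5]
Compare 15 vs 11: take 11 from right. Merged: [2, 3, 5, 11]
Compare 15 vs 13: take 13 from right. Merged: [2, 3, 5, 11, 13]
Append remaining from left: [15]. Merged: [2, 3, 5, 11, 13, 15]

Final merged array: [2, 3, 5, 11, 13, 15]
Total comparisons: 5

The merged array is [2, 3, 5, 11, 13, 15], requiring 5 comparisons. The merge step runs in O(n) time where n is the total number of elements.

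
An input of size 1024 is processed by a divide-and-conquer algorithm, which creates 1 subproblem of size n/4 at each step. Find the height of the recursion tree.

For divide and conquer with division factor 4:

Problem sizes at each level:
Level 0: 1024
Level 1: 256
Level 2: 64
Level 3: 16
Level 4: 4
Level 5: 1

The root is level 0 and the size-1 base case is level 5 (the tree spans levels 0 through 5, i.e. 6 levels counting the root), so the depth is the number of divisions: log_4(1024) = 5

The recursion tree depth is log_4(1024) = 5. At each level, the problem size is divided by 4, so it takes 5 divisions to reduce to a base case of size 1. The algorithm makes 1 recursive call at each level.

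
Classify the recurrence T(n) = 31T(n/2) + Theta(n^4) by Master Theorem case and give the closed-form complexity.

Master Theorem for T(n) = 31T(n/2) + O(n^4):

a = 31, b = 2, c = 4
log_b(a) = log_2(31) = 4.9542

Case 1: c = 4 < log_2(31) = 4.9542
T(n) = O(n^(log_2 31))

For T(n) = 31T(n/2) + O(n^4): log_2(31) = 4.9542. This is Case 1 of the Master Theorem (c < log_b(a), work dominated by leaves), giving O(n^(log_2 31)).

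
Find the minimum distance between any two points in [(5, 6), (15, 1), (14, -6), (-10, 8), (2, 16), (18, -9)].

Computing all pairwise distances among 6 points:

d((5, 6), (15, 1)) = 11.1803
d((5, 6), (14, -6)) = 15.0
d((5, 6), (-10, 8)) = 15.1327
d((5, 6), (2, 16)) = 10.4403
d((5, 6), (18, -9)) = 19.8494
d((15, 1), (14, -6)) = 7.0711
d((15, 1), (-10, 8)) = 25.9615
d((15, 1), (2, 16)) = 19.8494
d((15, 1), (18, -9)) = 10.4403
d((14, -6), (-10, 8)) = 27.7849
d((14, -6), (2, 16)) = 25.0599
d((14, -6), (18, -9)) = 5.0 <-- minimum
d((-10, 8), (2, 16)) = 14.4222
d((-10, 8), (18, -9)) = 32.7567
d((2, 16), (18, -9)) = 29.6816

Closest pair: (14, -6) and (18, -9) with distance 5.0

The closest pair is (14, -6) and (18, -9) with Euclidean distance 5.0. For 6 points, brute-force pairwise comparison is shown above. For large n, the divide-and-conquer algorithm (sort by x, recurse on halves, check the dividing strip) achieves O(n log n).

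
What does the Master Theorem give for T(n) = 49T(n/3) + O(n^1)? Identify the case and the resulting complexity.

Master Theorem for T(n) = 49T(n/3) + O(n^1):

a = 49, b = 3, c = 1
log_b(a) = log_3(49) = 3.5425

Case 1: c = 1 < log_3(49) = 3.5425
T(n) = O(n^(log_3 49))

For T(n) = 49T(n/3) + O(n^1): log_3(49) = 3.5425. This is Case 1 of the Master Theorem (c < log_b(a), work dominated by leaves), giving O(n^(log_3 49)).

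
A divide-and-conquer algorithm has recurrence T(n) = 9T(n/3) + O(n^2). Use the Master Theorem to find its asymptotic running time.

Master Theorem for T(n) = 9T(n/3) + O(n^2):

a = 9, b = 3, c = 2
log_b(a) = log_3(9) = 2.0000

Case 2: c = 2 = log_3(9) = 2.0000
T(n) = O(n^2 log n) = O(n^2 log n)

For T(n) = 9T(n/3) + O(n^2): log_3(9) = 2.0000. This is Case 2 of the Master Theorem (c = log_b(a), equal work at all levels), giving O(n^2 log n).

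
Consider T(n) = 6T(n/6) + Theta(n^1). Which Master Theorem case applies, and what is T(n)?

Master Theorem for T(n) = 6T(n/6) + O(n^1):

a = 6, b = 6, c = 1
log_b(a) = log_6(6) = 1.0000

Case 2: c = 1 = log_6(6) = 1.0000
T(n) = O(n^1 log n) = O(n log n)

For T(n) = 6T(n/6) + O(n^1): log_6(6) = 1.0000. This is Case 2 of the Master Theorem (c = log_b(a), equal work at all levels), giving O(n log n).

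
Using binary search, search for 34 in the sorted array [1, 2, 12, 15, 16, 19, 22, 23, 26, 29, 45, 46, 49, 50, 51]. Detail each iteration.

Binary search for 34 in [1, 2, 12, 15, 16, 19, 22, 23, 26, 29, 45, 46, 49, 50, 51]:

lo=0, hi=14, mid=7, arr[mid]=23 -> 23 < 34, search right half
lo=8, hi=14, mid=11, arr[mid]=46 -> 46 > 34, search left half
lo=8, hi=10, mid=9, arr[mid]=29 -> 29 < 34, search right half
lo=10, hi=10, mid=10, arr[mid]=45 -> 45 > 34, search left half
lo=10 > hi=9, target 34 not found

Binary search determines that 34 is not in the array after 4 comparisons. The search space was exhausted without finding the target.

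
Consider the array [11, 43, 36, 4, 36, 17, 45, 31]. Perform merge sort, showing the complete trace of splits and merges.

Merge sort trace:

Split: [11, 43, 36, 4, 36, 17, 45, 31] -> [11, 43, 36, 4] and [36, 17, 45, 31]
  Split: [11, 43, 36, 4] -> [11, 43] and [36, 4]
    Split: [11, 43] -> [11] and [43]
    Merge: [11] + [43] -> [11, 43]
    Split: [36, 4] -> [36] and [4]
    Merge: [36] + [4] -> [4, 36]
  Merge: [11, 43] + [4, 36] -> [4, 11, 36, 43]
  Split: [36, 17, 45, 31] -> [36, 17] and [45, 31]
    Split: [36, 17] -> [36] and [17]
    Merge: [36] + [17] -> [17, 36]
    Split: [45, 31] -> [45] and [31]
    Merge: [45] + [31] -> [31, 45]
  Merge: [17, 36] + [31, 45] -> [17, 31, 36, 45]
Merge: [4, 11, 36, 43] + [17, 31, 36, 45] -> [4, 11, 17, 31, 36, 36, 43, 45]

Final sorted array: [4, 11, 17, 31, 36, 36, 43, 45]

The merge sort proceeds by recursively splitting the array and merging sorted halves.
After all merges, the sorted array is [4, 11, 17, 31, 36, 36, 43, 45].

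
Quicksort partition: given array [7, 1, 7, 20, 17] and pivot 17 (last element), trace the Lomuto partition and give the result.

Lomuto partition with pivot = 17:

Initial array: [7, 1, 7, 20, 17]

arr[0]=7 <= 17: swap with position 0, array becomes [7, 1, 7, 20, 17]
arr[1]=1 <= 17: swap with position 1, array becomes [7, 1, 7, 20, 17]
arr[2]=7 <= 17: swap with position 2, array becomes [7, 1, 7, 20, 17]
arr[3]=20 > 17: no swap

Place pivot at position 3: [7, 1, 7, 17, 20]
Pivot position: 3

After partitioning with pivot 17, the array becomes [7, 1, 7, 17, 20]. The pivot is placed at index 3. All elements to the left of the pivot are <= 17, and all elements to the right are > 17.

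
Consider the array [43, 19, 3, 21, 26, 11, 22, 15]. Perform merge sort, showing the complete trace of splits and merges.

Merge sort trace:

Split: [43, 19, 3, 21, 26, 11, 22, 15] -> [43, 19, 3, 21] and [26, 11, 22, 15]
  Split: [43, 19, 3, 21] -> [43, 19] and [3, 21]
    Split: [43, 19] -> [43] and [19]
    Merge: [43] + [19] -> [19, 43]
    Split: [3, 21] -> [3] and [21]
    Merge: [3] + [21] -> [3, 21]
  Merge: [19, 43] + [3, 21] -> [3, 19, 21, 43]
  Split: [26, 11, 22, 15] -> [26, 11] and [22, 15]
    Split: [26, 11] -> [26] and [11]
    Merge: [26] + [11] -> [11, 26]
    Split: [22, 15] -> [22] and [15]
    Merge: [22] + [15] -> [15, 22]
  Merge: [11, 26] + [15, 22] -> [11, 15, 22, 26]
Merge: [3, 19, 21, 43] + [11, 15, 22, 26] -> [3, 11, 15, 19, 21, 22, 26, 43]

Final sorted array: [3, 11, 15, 19, 21, 22, 26, 43]

The merge sort proceeds by recursively splitting the array and merging sorted halves.
After all merges, the sorted array is [3, 11, 15, 19, 21, 22, 26, 43].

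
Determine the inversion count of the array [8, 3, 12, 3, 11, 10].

Finding inversions in [8, 3, 12, 3, 11, 10]:

(0, 1): arr[0]=8 > arr[1]=3
(0, 3): arr[0]=8 > arr[3]=3
(2, 3): arr[2]=12 > arr[3]=3
(2, 4): arr[2]=12 > arr[4]=11
(2, 5): arr[2]=12 > arr[5]=10
(4, 5): arr[4]=11 > arr[5]=10

Total inversions: 6

The array has 6 inversion(s): (0,1), (0,3), (2,3), (2,4), (2,5), (4,5). Each pair (i,j) satisfies i < j and arr[i] > arr[j].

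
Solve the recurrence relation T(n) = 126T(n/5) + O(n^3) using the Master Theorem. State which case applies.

Master Theorem for T(n) = 126T(n/5) + O(n^3):

a = 126, b = 5, c = 3
log_b(a) = log_5(126) = 3.0050

Case 1: c = 3 < log_5(126) = 3.0050
T(n) = O(n^(log_5 126))

For T(n) = 126T(n/5) + O(n^3): log_5(126) = 3.0050. This is Case 1 of the Master Theorem (c < log_b(a), work dominated by leaves), giving O(n^(log_5 126)).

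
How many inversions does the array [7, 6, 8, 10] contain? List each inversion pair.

Finding inversions in [7, 6, 8, 10]:

(0, 1): arr[0]=7 > arr[1]=6

Total inversions: 1

The array has 1 inversion(s): (0,1). Each pair (i,j) satisfies i < j and arr[i] > arr[j].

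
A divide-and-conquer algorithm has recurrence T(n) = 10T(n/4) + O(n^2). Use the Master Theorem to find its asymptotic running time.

Master Theorem for T(n) = 10T(n/4) + O(n^2):

a = 10, b = 4, c = 2
log_b(a) = log_4(10) = 1.6610

Case 3: c = 2 > log_4(10) = 1.6610
T(n) = O(n^2) = O(n^2)

For T(n) = 10T(n/4) + O(n^2): log_4(10) = 1.6610. This is Case 3 of the Master Theorem (c > log_b(a), work dominated by root), giving O(n^2).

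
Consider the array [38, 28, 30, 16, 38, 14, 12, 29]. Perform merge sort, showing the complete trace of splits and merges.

Merge sort trace:

Split: [38, 28, 30, 16, 38, 14, 12, 29] -> [38, 28, 30, 16] and [38, 14, 12, 29]
  Split: [38, 28, 30, 16] -> [38, 28] and [30, 16]
    Split: [38, 28] -> [38] and [28]
    Merge: [38] + [28] -> [28, 38]
    Split: [30, 16] -> [30] and [16]
    Merge: [30] + [16] -> [16, 30]
  Merge: [28, 38] + [16, 30] -> [16, 28, 30, 38]
  Split: [38, 14, 12, 29] -> [38, 14] and [12, 29]
    Split: [38, 14] -> [38] and [14]
    Merge: [38] + [14] -> [14, 38]
    Split: [12, 29] -> [12] and [29]
    Merge: [12] + [29] -> [12, 29]
  Merge: [14, 38] + [12, 29] -> [12, 14, 29, 38]
Merge: [16, 28, 30, 38] + [12, 14, 29, 38] -> [12, 14, 16, 28, 29, 30, 38, 38]

Final sorted array: [12, 14, 16, 28, 29, 30, 38, 38]

The merge sort proceeds by recursively splitting the array and merging sorted halves.
After all merges, the sorted array is [12, 14, 16, 28, 29, 30, 38, 38].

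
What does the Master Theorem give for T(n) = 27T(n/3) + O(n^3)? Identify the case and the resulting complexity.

Master Theorem for T(n) = 27T(n/3) + O(n^3):

a = 27, b = 3, c = 3
log_b(a) = log_3(27) = 3.0000

Case 2: c = 3 = log_3(27) = 3.0000
T(n) = O(n^3 log n) = O(n^3 log n)

For T(n) = 27T(n/3) + O(n^3): log_3(27) = 3.0000. This is Case 2 of the Master Theorem (c = log_b(a), equal work at all levels), giving O(n^3 log n).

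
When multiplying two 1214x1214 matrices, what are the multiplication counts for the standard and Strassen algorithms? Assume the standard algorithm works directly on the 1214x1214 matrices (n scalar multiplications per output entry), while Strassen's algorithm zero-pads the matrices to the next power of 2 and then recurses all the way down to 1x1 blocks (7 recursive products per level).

Matrix multiplication for 1214x1214 matrices:

Strassen's algorithm requires power-of-2 dimensions. Pad 1214x1214 to 2048x2048 (next power of 2).

Standard algorithm: 1214^3 = 1789188344 multiplications
Strassen's algorithm: 7^(log2(2048)) = 7^11 = 1977326743 multiplications
Difference: 1789188344 - 1977326743 = -188138399 (Strassen uses MORE here due to padding overhead — for small or just-over-power-of-2 n, padding can outweigh the per-level savings)

Standard: 1789188344 multiplications (1214^3). Strassen: 1977326743 multiplications (7^11, after padding to 2048x2048). Strassen reduces 8 recursive multiplications to 7 at each level.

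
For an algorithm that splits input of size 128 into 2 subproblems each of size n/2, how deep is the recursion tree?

For divide and conquer with division factor 2:

Problem sizes at each level:
Level 0: 128
Level 1: 64
Level 2: 32
Level 3: 16
Level 4: 8
Level 5: 4
Level 6: 2
Level 7: 1

The root is level 0 and the size-1 base case is level 7 (the tree spans levels 0 through 7, i.e. 8 levels counting the root), so the depth is the number of divisions: log_2(128) = 7

The recursion tree depth is log_2(128) = 7. At each level, the problem size is divided by 2, so it takes 7 divisions to reduce to a base case of size 1. The algorithm makes 2 recursive calls at each level.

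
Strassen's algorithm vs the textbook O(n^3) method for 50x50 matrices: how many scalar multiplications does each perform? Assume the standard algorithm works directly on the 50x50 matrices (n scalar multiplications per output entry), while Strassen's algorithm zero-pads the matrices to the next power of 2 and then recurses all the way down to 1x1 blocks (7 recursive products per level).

Matrix multiplication for 50x50 matrices:

Strassen's algorithm requires power-of-2 dimensions. Pad 50x50 to 64x64 (next power of 2).

Standard algorithm: 50^3 = 125000 multiplications
Strassen's algorithm: 7^(log2(64)) = 7^6 = 117649 multiplications
Savings: 125000 - 117649 = 7351 multiplications

Standard: 125000 multiplications (50^3). Strassen: 117649 multiplications (7^6, after padding to 64x64). Strassen reduces 8 recursive multiplications to 7 at each level.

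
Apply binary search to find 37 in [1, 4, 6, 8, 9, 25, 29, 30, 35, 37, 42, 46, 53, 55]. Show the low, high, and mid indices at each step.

Binary search for 37 in [1, 4, 6, 8, 9, 25, 29, 30, 35, 37, 42, 46, 53, 55]:

lo=0, hi=13, mid=6, arr[mid]=29 -> 29 < 37, search right half
lo=7, hi=13, mid=10, arr[mid]=42 -> 42 > 37, search left half
lo=7, hi=9, mid=8, arr[mid]=35 -> 35 < 37, search right half
lo=9, hi=9, mid=9, arr[mid]=37 -> Found target at index 9!

Binary search finds 37 at index 9 after 4 comparisons. The search repeatedly halves the search space by comparing with the middle element.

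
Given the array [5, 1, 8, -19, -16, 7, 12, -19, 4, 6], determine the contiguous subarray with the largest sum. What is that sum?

Using Kadane's algorithm on [5, 1, 8, -19, -16, 7, 12, -19, 4, 6]:

Scanning through the array:
Position 1 (value 1): max_ending_here = 6, max_so_far = 6
Position 2 (value 8): max_ending_here = 14, max_so_far = 14
Position 3 (value -19): max_ending_here = -5, max_so_far = 14
Position 4 (value -16): max_ending_here = -16, max_so_far = 14
Position 5 (value 7): max_ending_here = 7, max_so_far = 14
Position 6 (value 12): max_ending_here = 19, max_so_far = 19
Position 7 (value -19): max_ending_here = 0, max_so_far = 19
Position 8 (value 4): max_ending_here = 4, max_so_far = 19
Position 9 (value 6): max_ending_here = 10, max_so_far = 19

Maximum subarray: [7, 12]
Maximum sum: 19

The maximum subarray is [7, 12] with sum 19. This subarray runs from index 5 to index 6.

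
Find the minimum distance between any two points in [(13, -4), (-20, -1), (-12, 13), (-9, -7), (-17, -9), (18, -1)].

Computing all pairwise distances among 6 points:

d((13, -4), (-20, -1)) = 33.1361
d((13, -4), (-12, 13)) = 30.2324
d((13, -4), (-9, -7)) = 22.2036
d((13, -4), (-17, -9)) = 30.4138
d((13, -4), (18, -1)) = 5.831 <-- minimum
d((-20, -1), (-12, 13)) = 16.1245
d((-20, -1), (-9, -7)) = 12.53
d((-20, -1), (-17, -9)) = 8.544
d((-20, -1), (18, -1)) = 38.0
d((-12, 13), (-9, -7)) = 20.2237
d((-12, 13), (-17, -9)) = 22.561
d((-12, 13), (18, -1)) = 33.1059
d((-9, -7), (-17, -9)) = 8.2462
d((-9, -7), (18, -1)) = 27.6586
d((-17, -9), (18, -1)) = 35.9026

Closest pair: (13, -4) and (18, -1) with distance 5.831

The closest pair is (13, -4) and (18, -1) with Euclidean distance 5.831. For 6 points, brute-force pairwise comparison is shown above. For large n, the divide-and-conquer algorithm (sort by x, recurse on halves, check the dividing strip) achieves O(n log n).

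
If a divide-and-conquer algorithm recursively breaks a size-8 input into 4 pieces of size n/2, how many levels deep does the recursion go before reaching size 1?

For divide and conquer with division factor 2:

Problem sizes at each level:
Level 0: 8
Level 1: 4
Level 2: 2
Level 3: 1

The root is level 0 and the size-1 base case is level 3 (the tree spans levels 0 through 3, i.e. 4 levels counting the root), so the depth is the number of divisions: log_2(8) = 3

The recursion tree depth is log_2(8) = 3. At each level, the problem size is divided by 2, so it takes 3 divisions to reduce to a base case of size 1. The algorithm makes 4 recursive calls at each level.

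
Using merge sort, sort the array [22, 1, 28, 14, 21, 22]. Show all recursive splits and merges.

Merge sort trace:

Split: [22, 1, 28, 14, 21, 22] -> [22, 1, 28] and [14, 21, 22]
  Split: [22, 1, 28] -> [22] and [1, 28]
    Split: [1, 28] -> [1] and [28]
    Merge: [1] + [28] -> [1, 28]
  Merge: [22] + [1, 28] -> [1, 22, 28]
  Split: [14, 21, 22] -> [14] and [21, 22]
    Split: [21, 22] -> [21] and [22]
    Merge: [21] + [22] -> [21, 22]
  Merge: [14] + [21, 22] -> [14, 21, 22]
Merge: [1, 22, 28] + [14, 21, 22] -> [1, 14, 21, 22, 22, 28]

Final sorted array: [1, 14, 21, 22, 22, 28]

The merge sort proceeds by recursively splitting the array and merging sorted halves.
After all merges, the sorted array is [1, 14, 21, 22, 22, 28].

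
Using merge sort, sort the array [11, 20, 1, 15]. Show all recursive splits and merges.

Merge sort trace:

Split: [11, 20, 1, 15] -> [11, 20] and [1, 15]
  Split: [11, 20] -> [11] and [20]
  Merge: [11] + [20] -> [11, 20]
  Split: [1, 15] -> [1] and [15]
  Merge: [1] + [15] -> [1, 15]
Merge: [11, 20] + [1, 15] -> [1, 11, 15, 20]

Final sorted array: [1, 11, 15, 20]

The merge sort proceeds by recursively splitting the array and merging sorted halves.
After all merges, the sorted array is [1, 11, 15, 20].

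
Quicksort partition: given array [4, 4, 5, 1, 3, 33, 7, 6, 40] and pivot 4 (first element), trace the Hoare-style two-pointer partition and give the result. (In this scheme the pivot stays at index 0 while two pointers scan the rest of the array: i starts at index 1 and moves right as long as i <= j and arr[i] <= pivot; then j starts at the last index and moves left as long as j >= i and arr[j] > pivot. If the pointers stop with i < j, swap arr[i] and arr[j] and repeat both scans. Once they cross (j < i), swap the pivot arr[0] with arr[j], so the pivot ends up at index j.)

Hoare-style two-pointer partition with pivot = 4:

Initial array: [4, 4, 5, 1, 3, 33, 7, 6, 40]

Pointers start at i = 1, j = 8.
i stops at index 2 (arr[2]=5 > 4), j stops at index 4 (arr[4]=3 <= 4): swap arr[2] and arr[4], array becomes [4, 4, 3, 1, 5, 33, 7, 6, 40]
i ends at 4, j ends at 3: the pointers have crossed (j < i), so scanning stops.

Swap pivot arr[0] with arr[3] to place pivot at position 3: [1, 4, 3, 4, 5, 33, 7, 6, 40]
Pivot position: 3

After partitioning with pivot 4, the array becomes [1, 4, 3, 4, 5, 33, 7, 6, 40]. The pivot is placed at index 3. All elements to the left of the pivot are <= 4, and all elements to the right are > 4.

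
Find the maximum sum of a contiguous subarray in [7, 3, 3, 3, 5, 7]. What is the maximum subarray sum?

Using Kadane's algorithm on [7, 3, 3, 3, 5, 7]:

Scanning through the array:
Position 1 (value 3): max_ending_here = 10, max_so_far = 10
Position 2 (value 3): max_ending_here = 13, max_so_far = 13
Position 3 (value 3): max_ending_here = 16, max_so_far = 16
Position 4 (value 5): max_ending_here = 21, max_so_far = 21
Position 5 (value 7): max_ending_here = 28, max_so_far = 28

Maximum subarray: [7, 3, 3, 3, 5, 7]
Maximum sum: 28

The maximum subarray is [7, 3, 3, 3, 5, 7] with sum 28. This subarray runs from index 0 to index 5.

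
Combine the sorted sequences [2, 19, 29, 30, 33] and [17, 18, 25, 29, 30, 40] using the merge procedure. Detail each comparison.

Merging process:

Compare 2 vs 17: take 2 from left. Merged: [2]
Compare 19 vs 17: take 17 from right. Merged: [2, 17]
Compare 19 vs 18: take 18 from right. Merged: [2, 17, 18]
Compare 19 vs 25: take 19 from left. Merged: [2, 17, 18, 19]
Compare 29 vs 25: take 25 from right. Merged: [2, 17, 18, 19, 25]
Compare 29 vs 29: take 29 from left. Merged: [2, 17, 18, 19, 25, 29]
Compare 30 vs 29: take 29 from right. Merged: [2, 17, 18, 19, 25, 29, 29]
Compare 30 vs 30: take 30 from left. Merged: [2, 17, 18, 19, 25, 29, 29, 30]
Compare 33 vs 30: take 30 from right. Merged: [2, 17, 18, 19, 25, 29, 29, 30, 30]
Compare 33 vs 40: take 33 from left. Merged: [2, 17, 18, 19, 25, 29, 29, 30, 30, 33]
Append remaining from right: [40]. Merged: [2, 17, 18, 19, 25, 29, 29, 30, 30, 33, 40]

Final merged array: [2, 17, 18, 19, 25, 29, 29, 30, 30, 33, 40]
Total comparisons: 10

The merged array is [2, 17, 18, 19, 25, 29, 29, 30, 30, 33, 40], requiring 10 comparisons. The merge step runs in O(n) time where n is the total number of elements.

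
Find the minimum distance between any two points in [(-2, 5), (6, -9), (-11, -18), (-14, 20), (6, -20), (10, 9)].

Computing all pairwise distances among 6 points:

d((-2, 5), (6, -9)) = 16.1245
d((-2, 5), (-11, -18)) = 24.6982
d((-2, 5), (-14, 20)) = 19.2094
d((-2, 5), (6, -20)) = 26.2488
d((-2, 5), (10, 9)) = 12.6491
d((6, -9), (-11, -18)) = 19.2354
d((6, -9), (-14, 20)) = 35.2278
d((6, -9), (6, -20)) = 11.0 <-- minimum
d((6, -9), (10, 9)) = 18.4391
d((-11, -18), (-14, 20)) = 38.1182
d((-11, -18), (6, -20)) = 17.1172
d((-11, -18), (10, 9)) = 34.2053
d((-14, 20), (6, -20)) = 44.7214
d((-14, 20), (10, 9)) = 26.4008
d((6, -20), (10, 9)) = 29.2746

Closest pair: (6, -9) and (6, -20) with distance 11.0

The closest pair is (6, -9) and (6, -20) with Euclidean distance 11.0. For 6 points, brute-force pairwise comparison is shown above. For large n, the divide-and-conquer algorithm (sort by x, recurse on halves, check the dividing strip) achieves O(n log n).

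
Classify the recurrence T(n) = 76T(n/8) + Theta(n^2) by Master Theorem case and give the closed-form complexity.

Master Theorem for T(n) = 76T(n/8) + O(n^2):

a = 76, b = 8, c = 2
log_b(a) = log_8(76) = 2.0826

Case 1: c = 2 < log_8(76) = 2.0826
T(n) = O(n^(log_8 76))

For T(n) = 76T(n/8) + O(n^2): log_8(76) = 2.0826. This is Case 1 of the Master Theorem (c < log_b(a), work dominated by leaves), giving O(n^(log_8 76)).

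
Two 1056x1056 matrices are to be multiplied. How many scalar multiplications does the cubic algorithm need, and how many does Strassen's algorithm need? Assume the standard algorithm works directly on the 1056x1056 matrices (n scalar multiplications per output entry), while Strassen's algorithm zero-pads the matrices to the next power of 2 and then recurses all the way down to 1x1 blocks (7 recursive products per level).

Matrix multiplication for 1056x1056 matrices:

Strassen's algorithm requires power-of-2 dimensions. Pad 1056x1056 to 2048x2048 (next power of 2).

Standard algorithm: 1056^3 = 1177583616 multiplications
Strassen's algorithm: 7^(log2(2048)) = 7^11 = 1977326743 multiplications
Difference: 1177583616 - 1977326743 = -799743127 (Strassen uses MORE here due to padding overhead — for small or just-over-power-of-2 n, padding can outweigh the per-level savings)

Standard: 1177583616 multiplications (1056^3). Strassen: 1977326743 multiplications (7^11, after padding to 2048x2048). Strassen reduces 8 recursive multiplications to 7 at each level.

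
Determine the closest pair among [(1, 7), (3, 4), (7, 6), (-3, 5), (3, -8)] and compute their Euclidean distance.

Computing all pairwise distances among 5 points:

d((1, 7), (3, 4)) = 3.6056 <-- minimum
d((1, 7), (7, 6)) = 6.0828
d((1, 7), (-3, 5)) = 4.4721
d((1, 7), (3, -8)) = 15.1327
d((3, 4), (7, 6)) = 4.4721
d((3, 4), (-3, 5)) = 6.0828
d((3, 4), (3, -8)) = 12.0
d((7, 6), (-3, 5)) = 10.0499
d((7, 6), (3, -8)) = 14.5602
d((-3, 5), (3, -8)) = 14.3178

Closest pair: (1, 7) and (3, 4) with distance 3.6056

The closest pair is (1, 7) and (3, 4) with Euclidean distance 3.6056. For 5 points, brute-force pairwise comparison is shown above. For large n, the divide-and-conquer algorithm (sort by x, recurse on halves, check the dividing strip) achieves O(n log n).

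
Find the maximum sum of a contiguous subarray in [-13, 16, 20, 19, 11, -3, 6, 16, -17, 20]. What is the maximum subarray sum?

Using Kadane's algorithm on [-13, 16, 20, 19, 11, -3, 6, 16, -17, 20]:

Scanning through the array:
Position 1 (value 16): max_ending_here = 16, max_so_far = 16
Position 2 (value 20): max_ending_here = 36, max_so_far = 36
Position 3 (value 19): max_ending_here = 55, max_so_far = 55
Position 4 (value 11): max_ending_here = 66, max_so_far = 66
Position 5 (value -3): max_ending_here = 63, max_so_far = 66
Position 6 (value 6): max_ending_here = 69, max_so_far = 69
Position 7 (value 16): max_ending_here = 85, max_so_far = 85
Position 8 (value -17): max_ending_here = 68, max_so_far = 85
Position 9 (value 20): max_ending_here = 88, max_so_far = 88

Maximum subarray: [16, 20, 19, 11, -3, 6, 16, -17, 20]
Maximum sum: 88

The maximum subarray is [16, 20, 19, 11, -3, 6, 16, -17, 20] with sum 88. This subarray runs from index 1 to index 9.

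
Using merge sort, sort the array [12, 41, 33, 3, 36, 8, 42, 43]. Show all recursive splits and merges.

Merge sort trace:

Split: [12, 41, 33, 3, 36, 8, 42, 43] -> [12, 41, 33, 3] and [36, 8, 42, 43]
  Split: [12, 41, 33, 3] -> [12, 41] and [33, 3]
    Split: [12, 41] -> [12] and [41]
    Merge: [12] + [41] -> [12, 41]
    Split: [33, 3] -> [33] and [3]
    Merge: [33] + [3] -> [3, 33]
  Merge: [12, 41] + [3, 33] -> [3, 12, 33, 41]
  Split: [36, 8, 42, 43] -> [36, 8] and [42, 43]
    Split: [36, 8] -> [36] and [8]
    Merge: [36] + [8] -> [8, 36]
    Split: [42, 43] -> [42] and [43]
    Merge: [42] + [43] -> [42, 43]
  Merge: [8, 36] + [42, 43] -> [8, 36, 42, 43]
Merge: [3, 12, 33, 41] + [8, 36, 42, 43] -> [3, 8, 12, 33, 36, 41, 42, 43]

Final sorted array: [3, 8, 12, 33, 36, 41, 42, 43]

The merge sort proceeds by recursively splitting the array and merging sorted halves.
After all merges, the sorted array is [3, 8, 12, 33, 36, 41, 42, 43].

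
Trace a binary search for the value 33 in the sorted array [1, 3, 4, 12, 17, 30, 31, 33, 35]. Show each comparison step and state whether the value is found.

Binary search for 33 in [1, 3, 4, 12, 17, 30, 31, 33, 35]:

lo=0, hi=8, mid=4, arr[mid]=17 -> 17 < 33, search right half
lo=5, hi=8, mid=6, arr[mid]=31 -> 31 < 33, search right half
lo=7, hi=8, mid=7, arr[mid]=33 -> Found target at index 7!

Binary search finds 33 at index 7 after 3 comparisons. The search repeatedly halves the search space by comparing with the middle element.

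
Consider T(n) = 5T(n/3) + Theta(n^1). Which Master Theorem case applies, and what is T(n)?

Master Theorem for T(n) = 5T(n/3) + O(n^1):

a = 5, b = 3, c = 1
log_b(a) = log_3(5) = 1.4650

Case 1: c = 1 < log_3(5) = 1.4650
T(n) = O(n^(log_3 5))

For T(n) = 5T(n/3) + O(n^1): log_3(5) = 1.4650. This is Case 1 of the Master Theorem (c < log_b(a), work dominated by leaves), giving O(n^(log_3 5)).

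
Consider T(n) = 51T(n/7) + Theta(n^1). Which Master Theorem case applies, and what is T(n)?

Master Theorem for T(n) = 51T(n/7) + O(n^1):

a = 51, b = 7, c = 1
log_b(a) = log_7(51) = 2.0206

Case 1: c = 1 < log_7(51) = 2.0206
T(n) = O(n^(log_7 51))

For T(n) = 51T(n/7) + O(n^1): log_7(51) = 2.0206. This is Case 1 of the Master Theorem (c < log_b(a), work dominated by leaves), giving O(n^(log_7 51)).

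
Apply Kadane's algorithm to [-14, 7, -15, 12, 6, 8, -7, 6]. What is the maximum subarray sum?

Using Kadane's algorithm on [-14, 7, -15, 12, 6, 8, -7, 6]:

Scanning through the array:
Position 1 (value 7): max_ending_here = 7, max_so_far = 7
Position 2 (value -15): max_ending_here = -8, max_so_far = 7
Position 3 (value 12): max_ending_here = 12, max_so_far = 12
Position 4 (value 6): max_ending_here = 18, max_so_far = 18
Position 5 (value 8): max_ending_here = 26, max_so_far = 26
Position 6 (value -7): max_ending_here = 19, max_so_far = 26
Position 7 (value 6): max_ending_here = 25, max_so_far = 26

Maximum subarray: [12, 6, 8]
Maximum sum: 26

The maximum subarray is [12, 6, 8] with sum 26. This subarray runs from index 3 to index 5.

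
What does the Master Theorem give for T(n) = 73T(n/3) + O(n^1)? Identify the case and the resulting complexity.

Master Theorem for T(n) = 73T(n/3) + O(n^1):

a = 73, b = 3, c = 1
log_b(a) = log_3(73) = 3.9053

Case 1: c = 1 < log_3(73) = 3.9053
T(n) = O(n^(log_3 73))

For T(n) = 73T(n/3) + O(n^1): log_3(73) = 3.9053. This is Case 1 of the Master Theorem (c < log_b(a), work dominated by leaves), giving O(n^(log_3 73)).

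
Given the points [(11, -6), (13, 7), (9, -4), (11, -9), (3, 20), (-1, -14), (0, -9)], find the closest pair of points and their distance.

Computing all pairwise distances among 7 points:

d((11, -6), (13, 7)) = 13.1529
d((11, -6), (9, -4)) = 2.8284 <-- minimum
d((11, -6), (11, -9)) = 3.0
d((11, -6), (3, 20)) = 27.2029
d((11, -6), (-1, -14)) = 14.4222
d((11, -6), (0, -9)) = 11.4018
d((13, 7), (9, -4)) = 11.7047
d((13, 7), (11, -9)) = 16.1245
d((13, 7), (3, 20)) = 16.4012
d((13, 7), (-1, -14)) = 25.2389
d((13, 7), (0, -9)) = 20.6155
d((9, -4), (11, -9)) = 5.3852
d((9, -4), (3, 20)) = 24.7386
d((9, -4), (-1, -14)) = 14.1421
d((9, -4), (0, -9)) = 10.2956
d((11, -9), (3, 20)) = 30.0832
d((11, -9), (-1, -14)) = 13.0
d((11, -9), (0, -9)) = 11.0
d((3, 20), (-1, -14)) = 34.2345
d((3, 20), (0, -9)) = 29.1548
d((-1, -14), (0, -9)) = 5.099

Closest pair: (11, -6) and (9, -4) with distance 2.8284

The closest pair is (11, -6) and (9, -4) with Euclidean distance 2.8284. For 7 points, brute-force pairwise comparison is shown above. For large n, the divide-and-conquer algorithm (sort by x, recurse on halves, check the dividing strip) achieves O(n log n).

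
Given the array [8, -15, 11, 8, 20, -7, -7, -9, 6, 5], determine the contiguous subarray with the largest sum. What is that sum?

Using Kadane's algorithm on [8, -15, 11, 8, 20, -7, -7, -9, 6, 5]:

Scanning through the array:
Position 1 (value -15): max_ending_here = -7, max_so_far = 8
Position 2 (value 11): max_ending_here = 11, max_so_far = 11
Position 3 (value 8): max_ending_here = 19, max_so_far = 19
Position 4 (value 20): max_ending_here = 39, max_so_far = 39
Position 5 (value -7): max_ending_here = 32, max_so_far = 39
Position 6 (value -7): max_ending_here = 25, max_so_far = 39
Position 7 (value -9): max_ending_here = 16, max_so_far = 39
Position 8 (value 6): max_ending_here = 22, max_so_far = 39
Position 9 (value 5): max_ending_here = 27, max_so_far = 39

Maximum subarray: [11, 8, 20]
Maximum sum: 39

The maximum subarray is [11, 8, 20] with sum 39. This subarray runs from index 2 to index 4.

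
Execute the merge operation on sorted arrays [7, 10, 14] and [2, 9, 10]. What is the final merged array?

Merging process:

Compare 7 vs 2: take 2 from right. Merged: [2]
Compare 7 vs 9: take 7 from left. Merged: [2, 7]
Compare 10 vs 9: take 9 from right. Merged: [2, 7, 9]
Compare 10 vs 10: take 10 from left. Merged: [2, 7, 9, 10]
Compare 14 vs 10: take 10 from right. Merged: [2, 7, 9, 10, 10]
Append remaining from left: [14]. Merged: [2, 7, 9, 10, 10, 14]

Final merged array: [2, 7, 9, 10, 10, 14]
Total comparisons: 5

The merged array is [2, 7, 9, 10, 10, 14], requiring 5 comparisons. The merge step runs in O(n) time where n is the total number of elements.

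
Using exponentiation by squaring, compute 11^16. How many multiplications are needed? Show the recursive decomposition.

Computing 11^16 by squaring (build up from 11^1; each line after the first costs one multiplication):

11^1 = 11
11^2 = (11^1)^2 = 11^2 = 121
11^4 = (11^2)^2 = 121^2 = 14641
11^8 = (11^4)^2 = 14641^2 = 214358881
11^16 = (11^8)^2 = 214358881^2 = 45949729863572161

Result: 45949729863572161
Multiplications needed: 4 (4 lines after 11^1)

11^16 = 45949729863572161. Using exponentiation by squaring, this requires 4 multiplications. The key idea: if the exponent is even, square the half-power; if odd, multiply by the base once.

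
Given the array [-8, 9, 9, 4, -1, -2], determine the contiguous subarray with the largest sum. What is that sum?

Using Kadane's algorithm on [-8, 9, 9, 4, -1, -2]:

Scanning through the array:
Position 1 (value 9): max_ending_here = 9, max_so_far = 9
Position 2 (value 9): max_ending_here = 18, max_so_far = 18
Position 3 (value 4): max_ending_here = 22, max_so_far = 22
Position 4 (value -1): max_ending_here = 21, max_so_far = 22
Position 5 (value -2): max_ending_here = 19, max_so_far = 22

Maximum subarray: [9, 9, 4]
Maximum sum: 22

The maximum subarray is [9, 9, 4] with sum 22. This subarray runs from index 1 to index 3.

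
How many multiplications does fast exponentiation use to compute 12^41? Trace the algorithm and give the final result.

Computing 12^41 by squaring (build up from 12^1; each line after the first costs one multiplication):

12^1 = 12
12^2 = (12^1)^2 = 12^2 = 144
12^4 = (12^2)^2 = 144^2 = 20736
12^5 = 12 * 12^4 = 12 * 20736 = 248832
12^10 = (12^5)^2 = 248832^2 = 61917364224
12^20 = (12^10)^2 = 61917364224^2 = 3833759992447475122176
12^40 = (12^20)^2 = 3833759992447475122176^2 = 14697715679690864505827555550150426126974976
12^41 = 12 * 12^40 = 12 * 14697715679690864505827555550150426126974976 = 176372588156290374069930666601805113523699712

Result: 176372588156290374069930666601805113523699712
Multiplications needed: 7 (7 lines after 12^1)

12^41 = 176372588156290374069930666601805113523699712. Using exponentiation by squaring, this requires 7 multiplications. The key idea: if the exponent is even, square the half-power; if odd, multiply by the base once.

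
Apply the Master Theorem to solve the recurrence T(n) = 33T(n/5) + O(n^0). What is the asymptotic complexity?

Master Theorem for T(n) = 33T(n/5) + O(n^0):

a = 33, b = 5, c = 0
log_b(a) = log_5(33) = 2.1725

Case 1: c = 0 < log_5(33) = 2.1725
T(n) = O(n^(log_5 33))

For T(n) = 33T(n/5) + O(n^0): log_5(33) = 2.1725. This is Case 1 of the Master Theorem (c < log_b(a), work dominated by leaves), giving O(n^(log_5 33)).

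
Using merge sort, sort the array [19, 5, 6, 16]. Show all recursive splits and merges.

Merge sort trace:

Split: [19, 5, 6, 16] -> [19, 5] and [6, 16]
  Split: [19, 5] -> [19] and [5]
  Merge: [19] + [5] -> [5, 19]
  Split: [6, 16] -> [6] and [16]
  Merge: [6] + [16] -> [6, 16]
Merge: [5, 19] + [6, 16] -> [5, 6, 16, 19]

Final sorted array: [5, 6, 16, 19]

The merge sort proceeds by recursively splitting the array and merging sorted halves.
After all merges, the sorted array is [5, 6, 16, 19].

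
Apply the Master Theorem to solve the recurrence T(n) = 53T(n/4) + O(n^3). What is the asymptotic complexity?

Master Theorem for T(n) = 53T(n/4) + O(n^3):

a = 53, b = 4, c = 3
log_b(a) = log_4(53) = 2.8640

Case 3: c = 3 > log_4(53) = 2.8640
T(n) = O(n^3) = O(n^3)

For T(n) = 53T(n/4) + O(n^3): log_4(53) = 2.8640. This is Case 3 of the Master Theorem (c > log_b(a), work dominated by root), giving O(n^3).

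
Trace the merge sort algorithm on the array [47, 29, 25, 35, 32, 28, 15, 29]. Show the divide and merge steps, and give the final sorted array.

Merge sort trace:

Split: [47, 29, 25, 35, 32, 28, 15, 29] -> [47, 29, 25, 35] and [32, 28, 15, 29]
  Split: [47, 29, 25, 35] -> [47, 29] and [25, 35]
    Split: [47, 29] -> [47] and [29]
    Merge: [47] + [29] -> [29, 47]
    Split: [25, 35] -> [25] and [35]
    Merge: [25] + [35] -> [25, 35]
  Merge: [29, 47] + [25, 35] -> [25, 29, 35, 47]
  Split: [32, 28, 15, 29] -> [32, 28] and [15, 29]
    Split: [32, 28] -> [32] and [28]
    Merge: [32] + [28] -> [28, 32]
    Split: [15, 29] -> [15] and [29]
    Merge: [15] + [29] -> [15, 29]
  Merge: [28, 32] + [15, 29] -> [15, 28, 29, 32]
Merge: [25, 29, 35, 47] + [15, 28, 29, 32] -> [15, 25, 28, 29, 29, 32, 35, 47]

Final sorted array: [15, 25, 28, 29, 29, 32, 35, 47]

The merge sort proceeds by recursively splitting the array and merging sorted halves.
After all merges, the sorted array is [15, 25, 28, 29, 29, 32, 35, 47].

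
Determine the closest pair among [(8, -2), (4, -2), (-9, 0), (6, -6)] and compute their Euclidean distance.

Computing all pairwise distances among 4 points:

d((8, -2), (4, -2)) = 4.0 <-- minimum
d((8, -2), (-9, 0)) = 17.1172
d((8, -2), (6, -6)) = 4.4721
d((4, -2), (-9, 0)) = 13.1529
d((4, -2), (6, -6)) = 4.4721
d((-9, 0), (6, -6)) = 16.1555

Closest pair: (8, -2) and (4, -2) with distance 4.0

The closest pair is (8, -2) and (4, -2) with Euclidean distance 4.0. For 4 points, brute-force pairwise comparison is shown above. For large n, the divide-and-conquer algorithm (sort by x, recurse on halves, check the dividing strip) achieves O(n log n).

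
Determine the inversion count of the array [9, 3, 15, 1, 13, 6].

Finding inversions in [9, 3, 15, 1, 13, 6]:

(0, 1): arr[0]=9 > arr[1]=3
(0, 3): arr[0]=9 > arr[3]=1
(0, 5): arr[0]=9 > arr[5]=6
(1, 3): arr[1]=3 > arr[3]=1
(2, 3): arr[2]=15 > arr[3]=1
(2, 4): arr[2]=15 > arr[4]=13
(2, 5): arr[2]=15 > arr[5]=6
(4, 5): arr[4]=13 > arr[5]=6

Total inversions: 8

The array has 8 inversion(s): (0,1), (0,3), (0,5), (1,3), (2,3), (2,4), (2,5), (4,5). Each pair (i,j) satisfies i < j and arr[i] > arr[j].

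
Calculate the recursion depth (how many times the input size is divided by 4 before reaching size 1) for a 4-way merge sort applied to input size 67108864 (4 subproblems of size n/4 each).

For divide and conquer with division factor 4:

Problem sizes at each level:
Level 0: 67108864
Level 1: 16777216
Level 2: 4194304
Level 3: 1048576
Level 4: 262144
Level 5: 65536
Level 6: 16384
Level 7: 4096
Level 8: 1024
Level 9: 256
Level 10: 64
Level 11: 16
Level 12: 4
Level 13: 1

The root is level 0 and the size-1 base case is level 13 (the tree spans levels 0 through 13, i.e. 14 levels counting the root), so the depth is the number of divisions: log_4(67108864) = 13

The recursion tree depth is log_4(67108864) = 13. At each level, the problem size is divided by 4, so it takes 13 divisions to reduce to a base case of size 1. The algorithm makes 4 recursive calls at each level.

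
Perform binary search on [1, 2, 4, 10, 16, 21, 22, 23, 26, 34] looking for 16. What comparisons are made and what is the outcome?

Binary search for 16 in [1, 2, 4, 10, 16, 21, 22, 23, 26, 34]:

lo=0, hi=9, mid=4, arr[mid]=16 -> Found target at index 4!

Binary search finds 16 at index 4 after 1 comparisons. The search repeatedly halves the search space by comparing with the middle element.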